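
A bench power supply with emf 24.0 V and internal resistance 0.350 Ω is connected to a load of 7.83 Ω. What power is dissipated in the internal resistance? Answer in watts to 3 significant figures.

Internal loss is I²r, with I set by the total series resistance r+R.
I = ε / (r + R) = 24.0 / (0.350 + 7.83) = 2.934 A
P_int = I² r = (2.934)² × 0.350 = 3.013 W

3.01 W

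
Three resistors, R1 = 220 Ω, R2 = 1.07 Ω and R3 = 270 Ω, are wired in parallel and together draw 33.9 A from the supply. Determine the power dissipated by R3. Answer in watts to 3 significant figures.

4.79 W

Only the total current is stated, so first find the parallel equivalent to get the voltage across the combination.
1/R_eq = 1/220 + 1/1.07 + 1/270 ⇒ R_eq = 1.061 Ω
V = I_total × R_eq = 33.90 × 1.061 = 35.96 V
P_R3 = V² / R3 = (35.96)² / 270 = 4.788 W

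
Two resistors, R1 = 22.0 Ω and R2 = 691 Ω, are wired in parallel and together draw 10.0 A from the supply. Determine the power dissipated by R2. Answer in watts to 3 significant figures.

The branches share the same voltage, but only the total current is given — find V from the equivalent resistance first.
1/R_eq = 1/22.0 + 1/691 ⇒ R_eq = 21.32 Ω
V = I_total × R_eq = 10.00 × 21.32 = 213.2 V
P_R2 = V² / R2 = (213.2)² / 691 = 65.79 W

65.8 W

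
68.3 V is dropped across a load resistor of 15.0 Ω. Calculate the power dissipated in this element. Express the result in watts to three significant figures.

311 W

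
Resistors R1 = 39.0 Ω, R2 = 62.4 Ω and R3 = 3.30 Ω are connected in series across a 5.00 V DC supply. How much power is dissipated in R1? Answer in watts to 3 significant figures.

0.0889 W

In a series string the same current flows through every resistor — find that current, then P = I²R for the one we want.
R_total = 39.0 + 62.4 + 3.30 = 104.7 Ω
I = V / R_total = 5.00 / 104.7 = 0.04776 A
P_R1 = I² × R1 = (0.04776)² × 39.0 = 0.08894 W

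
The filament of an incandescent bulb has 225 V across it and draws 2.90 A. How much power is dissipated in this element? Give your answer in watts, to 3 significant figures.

652 W

Since both terminal voltage and current are stated, P = V I gives the power in one step.
P = 225 V × 2.900 A = 652.5 W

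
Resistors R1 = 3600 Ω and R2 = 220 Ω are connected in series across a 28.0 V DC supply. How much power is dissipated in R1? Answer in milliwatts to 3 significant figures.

193 mW

Since the resistors are in series they all carry the loop current I = V/R_total; the power in any one is I²R.
R_total = 3600 + 220 = 3820 Ω
I = V / R_total = 28.0 / 3820 = 0.007330 A
P_R1 = I² × R1 = (0.007330)² × 3600 = 0.1934 W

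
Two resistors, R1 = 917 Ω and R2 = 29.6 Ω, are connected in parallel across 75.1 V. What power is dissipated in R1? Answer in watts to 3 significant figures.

6.15 W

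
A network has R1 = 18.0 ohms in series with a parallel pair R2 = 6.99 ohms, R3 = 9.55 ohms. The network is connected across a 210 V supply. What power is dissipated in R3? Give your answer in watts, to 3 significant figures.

Reduce the parallel pair to R_p first; the network is then a simple series string.
R_p = (6.99×9.55)/(6.99+9.55) = 4.036 Ω
R_total = 18.0 + 4.036 = 22.04 Ω
I = V / R_total = 210 / 22.04 = 9.530 A
Voltage across the parallel pair: V_p = I × R_p = 9.530 × 4.036 = 38.46 V
R3 is across V_p, so use P = V²/R for that branch.
P_R3 = (38.46)² / 9.55 = 154.9 W

155 W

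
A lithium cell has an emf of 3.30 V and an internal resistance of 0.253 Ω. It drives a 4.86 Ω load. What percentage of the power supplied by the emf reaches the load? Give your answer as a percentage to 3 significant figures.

95.1 %

The source delivers εI, of which I²R reaches the load and I²r is lost; since I is common, η = R/(R+r).
η = R / (R + r) = 4.86 / (4.86 + 0.253) = 0.9505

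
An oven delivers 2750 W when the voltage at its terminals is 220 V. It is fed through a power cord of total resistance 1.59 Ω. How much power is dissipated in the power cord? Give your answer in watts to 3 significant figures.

248 W

The power cord is a series resistance carrying the load current; its dissipation is I²R_line.
I = P / V = 2750 / 220 = 12.50 A through the power cord.
P_line = I² R_line = (12.50)² × 1.59 = 248.4 W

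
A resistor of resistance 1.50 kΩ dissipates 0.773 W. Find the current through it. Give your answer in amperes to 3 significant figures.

0.0227 A

From P = V I = I²R = V²/R, with the two given quantities we get I = √(P / R).
I = √(0.773 / 1500) = 0.02270 A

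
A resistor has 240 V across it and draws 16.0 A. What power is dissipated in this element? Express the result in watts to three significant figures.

3840 W

Since both terminal voltage and current are stated, P = V I gives the power in one step.
P = 240 V × 16.00 A = 3840 W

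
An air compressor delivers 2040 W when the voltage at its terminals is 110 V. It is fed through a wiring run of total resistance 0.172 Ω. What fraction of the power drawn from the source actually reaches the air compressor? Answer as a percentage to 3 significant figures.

97.2 %

I = P / V = 2040 / 110 = 18.55 A through the wiring run.
P_line = I² R_line = (18.55)² × 0.172 = 59.16 W
P_source = P_load + P_line = 2040 + 59.16 = 2099 W
η = P_load / P_source = 2040 / 2099 = 0.9718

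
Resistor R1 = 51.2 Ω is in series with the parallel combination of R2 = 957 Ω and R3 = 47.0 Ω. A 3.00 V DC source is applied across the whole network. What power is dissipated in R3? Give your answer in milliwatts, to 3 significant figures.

Collapse R2‖R3 to a single equivalent, reducing the network to two series elements.
R_p = (957×47.0)/(957+47.0) = 44.80 Ω
R_total = 51.2 + 44.80 = 96.00 Ω
I = V / R_total = 3.00 / 96.00 = 0.03125 A
Voltage across the parallel pair: V_p = I × R_p = 0.03125 × 44.80 = 1.400 V
R3 sees V_p directly, so P = V_p² / R3.
P_R3 = (1.400)² / 47.0 = 0.04170 W

41.7 mW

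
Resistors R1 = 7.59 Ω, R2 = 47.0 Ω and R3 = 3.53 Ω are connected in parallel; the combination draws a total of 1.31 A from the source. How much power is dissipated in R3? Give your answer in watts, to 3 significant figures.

Only the total current is stated, so first find the parallel equivalent to get the voltage across the combination.
1/R_eq = 1/7.59 + 1/47.0 + 1/3.53 ⇒ R_eq = 2.292 Ω
V = I_total × R_eq = 1.310 × 2.292 = 3.002 V
P_R3 = V² / R3 = (3.002)² / 3.53 = 2.554 W

2.55 W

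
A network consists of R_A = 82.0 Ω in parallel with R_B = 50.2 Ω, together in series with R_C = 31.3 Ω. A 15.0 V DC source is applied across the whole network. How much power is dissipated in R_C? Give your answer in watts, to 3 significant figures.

Collapse the R_A‖R_B pair into one equivalent R_p; then R_p and R_C form a series string.
R_p = (82.0×50.2)/(82.0+50.2) = 31.14 Ω
R_total = R_p + 31.3 = 31.14 + 31.3 = 62.44 Ω
I = V / R_total = 15.0 / 62.44 = 0.2402 A
R_C carries the full series current, so P = I²R.
P_R_C = (0.2402)² × 31.3 = 1.806 W

1.81 W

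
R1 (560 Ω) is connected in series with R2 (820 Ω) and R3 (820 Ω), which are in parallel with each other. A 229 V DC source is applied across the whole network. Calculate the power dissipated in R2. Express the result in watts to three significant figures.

First combine the parallel branches into one equivalent R_p, then R1 + R_p is a series pair.
R_p = (820×820)/(820+820) = 410.0 Ω
R_total = 560 + 410.0 = 970.0 Ω
I = V / R_total = 229 / 970.0 = 0.2361 A
Voltage across the parallel pair: V_p = I × R_p = 0.2361 × 410.0 = 96.79 V
R2 is across V_p, so use P = V²/R for that branch.
P_R2 = (96.79)² / 820 = 11.43 W

11.4 W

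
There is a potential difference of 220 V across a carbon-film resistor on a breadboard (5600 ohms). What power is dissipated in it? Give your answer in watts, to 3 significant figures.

Voltage and resistance are given, so P = V²/R is the one-step route.
P = (220 V)² / 5600 Ω = 8.643 W

8.64 W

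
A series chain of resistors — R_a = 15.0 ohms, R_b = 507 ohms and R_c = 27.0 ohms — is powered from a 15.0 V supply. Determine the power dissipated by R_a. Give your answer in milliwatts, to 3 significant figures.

Every series element carries the same I. Get I from the total resistance, then P = I² × R_a.
R_total = 15.0 + 507 + 27.0 = 549.0 Ω
I = V / R_total = 15.0 / 549.0 = 0.02732 A
P_R_a = I² × R_a = (0.02732)² × 15.0 = 0.01120 W

11.2 mW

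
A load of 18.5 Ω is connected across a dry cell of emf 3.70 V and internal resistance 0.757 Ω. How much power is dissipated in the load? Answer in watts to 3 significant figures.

Load and internal resistance form a series loop — compute the loop current, then the load power via I²R.
I = ε / (r + R) = 3.70 / (0.757 + 18.5) = 0.1921 A
P_load = I² R = (0.1921)² × 18.5 = 0.6830 W

0.683 W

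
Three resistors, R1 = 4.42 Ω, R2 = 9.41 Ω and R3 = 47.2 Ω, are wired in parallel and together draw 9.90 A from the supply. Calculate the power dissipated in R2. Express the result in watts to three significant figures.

83.3 W

We need the common branch voltage; get it from I_total × R_eq, then P = V²/R for the branch.
1/R_eq = 1/4.42 + 1/9.41 + 1/47.2 ⇒ R_eq = 2.827 Ω
V = I_total × R_eq = 9.900 × 2.827 = 27.99 V
P_R2 = V² / R2 = (27.99)² / 9.41 = 83.25 W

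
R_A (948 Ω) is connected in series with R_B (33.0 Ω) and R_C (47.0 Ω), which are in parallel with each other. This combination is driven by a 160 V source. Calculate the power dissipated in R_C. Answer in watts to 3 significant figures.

0.219 W

Reduce the parallel pair to R_p first; the network is then a simple series string.
R_p = (33.0×47.0)/(33.0+47.0) = 19.39 Ω
R_total = 948 + 19.39 = 967.4 Ω
I = V / R_total = 160 / 967.4 = 0.1654 A
Voltage across the parallel pair: V_p = I × R_p = 0.1654 × 19.39 = 3.207 V
With V_p across R_C, its power is V_p²/R_C.
P_R_C = (3.207)² / 47.0 = 0.2188 W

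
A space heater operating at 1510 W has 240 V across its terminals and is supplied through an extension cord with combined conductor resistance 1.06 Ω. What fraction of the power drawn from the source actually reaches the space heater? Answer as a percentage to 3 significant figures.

97.3 %

I = P / V = 1510 / 240 = 6.292 A through the extension cord.
P_line = I² R_line = (6.292)² × 1.06 = 41.96 W
P_source = P_load + P_line = 1510 + 41.96 = 1552 W
η = P_load / P_source = 1510 / 1552 = 0.9730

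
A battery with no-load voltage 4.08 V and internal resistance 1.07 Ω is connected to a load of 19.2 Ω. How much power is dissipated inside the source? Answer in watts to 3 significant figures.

0.0434 W

Internal loss is I²r, with I set by the total series resistance r+R.
I = ε / (r + R) = 4.08 / (1.07 + 19.2) = 0.2013 A
P_int = I² r = (0.2013)² × 1.07 = 0.04335 W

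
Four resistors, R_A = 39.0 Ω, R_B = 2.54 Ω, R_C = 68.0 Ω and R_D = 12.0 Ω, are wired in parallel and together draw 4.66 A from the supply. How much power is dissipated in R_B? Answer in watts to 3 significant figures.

Only the total current is stated, so first find the parallel equivalent to get the voltage across the combination.
1/R_eq = 1/39.0 + 1/2.54 + 1/68.0 + 1/12.0 ⇒ R_eq = 1.933 Ω
V = I_total × R_eq = 4.660 × 1.933 = 9.007 V
P_R_B = V² / R_B = (9.007)² / 2.54 = 31.94 W

31.9 W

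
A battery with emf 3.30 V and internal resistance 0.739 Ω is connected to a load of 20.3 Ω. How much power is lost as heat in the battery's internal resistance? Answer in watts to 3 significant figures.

0.0182 W

The source's internal resistance is just another series element carrying I; its dissipation is I²r.
I = ε / (r + R) = 3.30 / (0.739 + 20.3) = 0.1569 A
P_int = I² r = (0.1569)² × 0.739 = 0.01818 W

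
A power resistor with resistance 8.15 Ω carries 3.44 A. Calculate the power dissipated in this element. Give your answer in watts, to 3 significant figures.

With I and R stated, P = I²R applies in one step.
P = (3.440 A)² × 8.15 Ω = 96.44 W

96.4 W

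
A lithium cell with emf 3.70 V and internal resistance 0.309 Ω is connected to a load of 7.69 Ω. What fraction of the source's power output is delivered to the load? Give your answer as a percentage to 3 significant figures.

96.1 %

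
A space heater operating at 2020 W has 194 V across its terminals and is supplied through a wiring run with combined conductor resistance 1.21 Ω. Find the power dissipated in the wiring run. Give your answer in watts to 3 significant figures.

131 W

Only the current and the line resistance are needed for the I²R loss.
I = P / V = 2020 / 194 = 10.41 A through the wiring run.
P_line = I² R_line = (10.41)² × 1.21 = 131.2 W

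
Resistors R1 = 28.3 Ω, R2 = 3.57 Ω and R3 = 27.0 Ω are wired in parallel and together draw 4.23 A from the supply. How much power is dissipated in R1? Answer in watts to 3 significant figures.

5.09 W

The branches share the same voltage, but only the total current is given — find V from the equivalent resistance first.
1/R_eq = 1/28.3 + 1/3.57 + 1/27.0 ⇒ R_eq = 2.837 Ω
V = I_total × R_eq = 4.230 × 2.837 = 12.00 V
P_R1 = V² / R1 = (12.00)² / 28.3 = 5.089 W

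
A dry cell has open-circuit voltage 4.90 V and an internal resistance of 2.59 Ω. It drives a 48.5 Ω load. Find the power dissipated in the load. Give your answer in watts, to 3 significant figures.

0.446 W

With r and R in series, I = ε/(r+R); the load dissipates I²R.
I = ε / (r + R) = 4.90 / (2.59 + 48.5) = 0.09591 A
P_load = I² R = (0.09591)² × 48.5 = 0.4461 W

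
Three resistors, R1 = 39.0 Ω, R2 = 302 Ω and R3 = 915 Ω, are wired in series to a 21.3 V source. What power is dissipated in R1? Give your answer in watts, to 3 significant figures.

0.0112 W

Since the resistors are in series they all carry the loop current I = V/R_total; the power in any one is I²R.
R_total = 39.0 + 302 + 915 = 1256 Ω
I = V / R_total = 21.3 / 1256 = 0.01696 A
P_R1 = I² × R1 = (0.01696)² × 39.0 = 0.01122 W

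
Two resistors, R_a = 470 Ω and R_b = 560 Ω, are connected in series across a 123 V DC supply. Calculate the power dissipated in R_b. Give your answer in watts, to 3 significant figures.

Series elements share the same current, so find I first, then use P = I²R.
R_total = 470 + 560 = 1030 Ω
I = V / R_total = 123 / 1030 = 0.1194 A
P_R_b = I² × R_b = (0.1194)² × 560 = 7.986 W

7.99 W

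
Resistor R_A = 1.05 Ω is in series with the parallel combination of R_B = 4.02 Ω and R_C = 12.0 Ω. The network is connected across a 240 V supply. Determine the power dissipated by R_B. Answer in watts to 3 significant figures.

7880 W

First combine the parallel branches into one equivalent R_p, then R_A + R_p is a series pair.
R_p = (4.02×12.0)/(4.02+12.0) = 3.011 Ω
R_total = 1.05 + 3.011 = 4.061 Ω
I = V / R_total = 240 / 4.061 = 59.10 A
Voltage across the parallel pair: V_p = I × R_p = 59.10 × 3.011 = 177.9 V
R_B is across V_p, so use P = V²/R for that branch.
P_R_B = (177.9)² / 4.02 = 7877 W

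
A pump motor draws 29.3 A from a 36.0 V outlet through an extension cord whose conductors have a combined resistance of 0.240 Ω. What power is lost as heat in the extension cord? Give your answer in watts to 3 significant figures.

The extension cord is a series resistance carrying the load current; its dissipation is I²R_line.
The extension cord carries the full 29.3 A.
P_line = I² R_line = (29.30)² × 0.240 = 206.0 W

206 W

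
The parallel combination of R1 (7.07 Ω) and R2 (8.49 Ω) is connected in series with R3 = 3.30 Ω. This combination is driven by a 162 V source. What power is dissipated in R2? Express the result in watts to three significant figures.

First find R_p for the parallel pair, then treat R_p + R3 as a series loop.
R_p = (7.07×8.49)/(7.07+8.49) = 3.858 Ω
R_total = R_p + 3.30 = 3.858 + 3.30 = 7.158 Ω
I = V / R_total = 162 / 7.158 = 22.63 A
Voltage across the parallel pair: V_p = I × R_p = 22.63 × 3.858 = 87.31 V
R2 sits across V_p; its power is V_p²/R.
P_R2 = (87.31)² / 8.49 = 897.9 W

898 W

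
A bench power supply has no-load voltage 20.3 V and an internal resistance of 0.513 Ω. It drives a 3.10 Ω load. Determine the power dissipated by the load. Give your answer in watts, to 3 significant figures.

97.9 W

With r and R in series, I = ε/(r+R); the load dissipates I²R.
I = ε / (r + R) = 20.3 / (0.513 + 3.10) = 5.619 A
P_load = I² R = (5.619)² × 3.10 = 97.86 W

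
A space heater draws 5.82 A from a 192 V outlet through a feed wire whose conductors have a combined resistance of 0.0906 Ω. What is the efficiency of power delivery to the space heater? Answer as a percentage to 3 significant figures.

The feed wire carries the full 5.82 A.
P_line = I² R_line = (5.820)² × 0.0906 = 3.069 W
P_source = V I = 192 × 5.820 = 1117 W; P_load = 1114 W
η = P_load / P_source = 1114 / 1117 = 0.9973

99.7 %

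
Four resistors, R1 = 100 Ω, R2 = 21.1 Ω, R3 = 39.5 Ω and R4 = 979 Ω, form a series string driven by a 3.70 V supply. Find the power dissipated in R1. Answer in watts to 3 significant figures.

0.00105 W

Series elements share the same current, so find I first, then use P = I²R.
R_total = 100 + 21.1 + 39.5 + 979 = 1140 Ω
I = V / R_total = 3.70 / 1140 = 0.003247 A
P_R1 = I² × R1 = (0.003247)² × 100 = 0.001054 W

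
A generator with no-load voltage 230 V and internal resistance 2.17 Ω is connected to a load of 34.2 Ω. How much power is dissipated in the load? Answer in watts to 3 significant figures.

1370 W

The internal resistance and the load are in series, so the same I flows through both; get I from ε/(r+R), then I²R for the load.
I = ε / (r + R) = 230 / (2.17 + 34.2) = 6.324 A
P_load = I² R = (6.324)² × 34.2 = 1368 W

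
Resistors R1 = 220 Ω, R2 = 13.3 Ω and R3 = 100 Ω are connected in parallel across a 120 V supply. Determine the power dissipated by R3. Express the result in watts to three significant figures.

144 W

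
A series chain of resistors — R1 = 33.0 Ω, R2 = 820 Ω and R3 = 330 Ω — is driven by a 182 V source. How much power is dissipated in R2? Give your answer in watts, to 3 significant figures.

Since the resistors are in series they all carry the loop current I = V/R_total; the power in any one is I²R.
R_total = 33.0 + 820 + 330 = 1183 Ω
I = V / R_total = 182 / 1183 = 0.1538 A
P_R2 = I² × R2 = (0.1538)² × 820 = 19.41 W

19.4 W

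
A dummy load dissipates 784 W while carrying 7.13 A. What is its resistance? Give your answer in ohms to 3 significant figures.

15.4 Ω

Inverting the appropriate power form: R = P / I².
R = 784 / (7.130)² = 15.42 Ω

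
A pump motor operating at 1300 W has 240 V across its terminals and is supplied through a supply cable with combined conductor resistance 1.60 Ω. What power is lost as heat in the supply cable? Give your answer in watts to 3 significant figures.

46.9 W

Only the current and the line resistance are needed for the I²R loss.
I = P / V = 1300 / 240 = 5.417 A through the supply cable.
P_line = I² R_line = (5.417)² × 1.60 = 46.94 W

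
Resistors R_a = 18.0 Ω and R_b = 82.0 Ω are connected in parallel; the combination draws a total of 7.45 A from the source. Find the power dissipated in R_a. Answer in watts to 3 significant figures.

672 W

Only the total current is stated, so first find the parallel equivalent to get the voltage across the combination.
1/R_eq = 1/18.0 + 1/82.0 ⇒ R_eq = 14.76 Ω
V = I_total × R_eq = 7.450 × 14.76 = 110.0 V
P_R_a = V² / R_a = (110.0)² / 18.0 = 671.8 W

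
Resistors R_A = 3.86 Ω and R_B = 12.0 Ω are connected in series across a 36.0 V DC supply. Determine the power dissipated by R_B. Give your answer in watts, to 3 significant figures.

61.8 W

Every series element carries the same I. Get I from the total resistance, then P = I² × R_B.
R_total = 3.86 + 12.0 = 15.86 Ω
I = V / R_total = 36.0 / 15.86 = 2.270 A
P_R_B = I² × R_B = (2.270)² × 12.0 = 61.83 W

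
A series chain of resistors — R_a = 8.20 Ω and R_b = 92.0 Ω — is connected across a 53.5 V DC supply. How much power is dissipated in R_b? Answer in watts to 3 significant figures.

Series elements share the same current, so find I first, then use P = I²R.
R_total = 8.20 + 92.0 = 100.2 Ω
I = V / R_total = 53.5 / 100.2 = 0.5339 A
P_R_b = I² × R_b = (0.5339)² × 92.0 = 26.23 W

26.2 W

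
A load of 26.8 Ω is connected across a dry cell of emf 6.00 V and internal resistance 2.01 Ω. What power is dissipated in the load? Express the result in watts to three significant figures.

With r and R in series, I = ε/(r+R); the load dissipates I²R.
I = ε / (r + R) = 6.00 / (2.01 + 26.8) = 0.2083 A
P_load = I² R = (0.2083)² × 26.8 = 1.162 W

1.16 W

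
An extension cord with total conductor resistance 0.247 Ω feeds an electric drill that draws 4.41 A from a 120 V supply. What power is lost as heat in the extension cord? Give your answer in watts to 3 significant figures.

Only the current and the line resistance are needed for the I²R loss.
The extension cord carries the full 4.41 A.
P_line = I² R_line = (4.410)² × 0.247 = 4.804 W

4.80 W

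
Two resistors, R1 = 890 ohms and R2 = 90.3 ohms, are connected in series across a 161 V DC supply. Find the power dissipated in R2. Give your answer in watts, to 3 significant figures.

2.44 W

The current is common to all series resistors; compute it, then apply P = I²R for the target.
R_total = 890 + 90.3 = 980.3 Ω
I = V / R_total = 161 / 980.3 = 0.1642 A
P_R2 = I² × R2 = (0.1642)² × 90.3 = 2.436 W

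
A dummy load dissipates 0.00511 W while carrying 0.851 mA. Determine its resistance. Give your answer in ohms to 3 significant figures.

7060 Ω

The two known quantities fix the third via R = P / I².
R = 0.00511 / (0.0008510)² = 7056 Ω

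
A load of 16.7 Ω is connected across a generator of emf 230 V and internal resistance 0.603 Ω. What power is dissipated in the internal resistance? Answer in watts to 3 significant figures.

107 W

r is in series with the load, so it carries the full circuit current — the loss in it is I²r.
I = ε / (r + R) = 230 / (0.603 + 16.7) = 13.29 A
P_int = I² r = (13.29)² × 0.603 = 106.5 W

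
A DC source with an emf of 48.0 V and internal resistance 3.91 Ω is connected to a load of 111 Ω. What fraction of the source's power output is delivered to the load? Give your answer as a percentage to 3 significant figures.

96.6 %

Efficiency is P_load / P_total. With a series r and R sharing the same I, P = I²R for each, so η = R/(R+r).
η = R / (R + r) = 111 / (111 + 3.91) = 0.9660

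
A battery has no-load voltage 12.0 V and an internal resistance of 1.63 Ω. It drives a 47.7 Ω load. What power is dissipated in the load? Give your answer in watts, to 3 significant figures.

With r and R in series, I = ε/(r+R); the load dissipates I²R.
I = ε / (r + R) = 12.0 / (1.63 + 47.7) = 0.2433 A
P_load = I² R = (0.2433)² × 47.7 = 2.823 W

2.82 W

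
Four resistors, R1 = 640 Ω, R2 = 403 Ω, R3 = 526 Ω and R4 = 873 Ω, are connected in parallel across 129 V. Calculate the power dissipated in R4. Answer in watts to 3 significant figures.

19.1 W

The supply voltage appears across each parallel branch — just use P = V²/R4.
P_R4 = V² / R4 = (129)² / 873 Ω = 19.06 W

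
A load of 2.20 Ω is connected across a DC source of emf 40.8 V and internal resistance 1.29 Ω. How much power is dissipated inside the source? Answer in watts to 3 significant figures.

176 W

r is in series with the load, so it carries the full circuit current — the loss in it is I²r.
I = ε / (r + R) = 40.8 / (1.29 + 2.20) = 11.69 A
P_int = I² r = (11.69)² × 1.29 = 176.3 W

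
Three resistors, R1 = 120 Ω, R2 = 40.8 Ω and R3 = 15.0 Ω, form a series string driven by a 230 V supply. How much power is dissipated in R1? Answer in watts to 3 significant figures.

Series elements share the same current, so find I first, then use P = I²R.
R_total = 120 + 40.8 + 15.0 = 175.8 Ω
I = V / R_total = 230 / 175.8 = 1.308 A
P_R1 = I² × R1 = (1.308)² × 120 = 205.4 W

205 W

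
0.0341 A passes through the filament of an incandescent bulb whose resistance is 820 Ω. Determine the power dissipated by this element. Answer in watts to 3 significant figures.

0.954 W

Current and resistance are given, so P = I²R is the direct form.
P = (0.03410 A)² × 820 Ω = 0.9535 W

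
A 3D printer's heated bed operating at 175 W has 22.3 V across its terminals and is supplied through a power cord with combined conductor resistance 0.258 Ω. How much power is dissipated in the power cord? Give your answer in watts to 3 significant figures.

15.9 W

The power cord and load are in series, so the same current flows in both; the loss is I²R_line.
I = P / V = 175 / 22.3 = 7.848 A through the power cord.
P_line = I² R_line = (7.848)² × 0.258 = 15.89 W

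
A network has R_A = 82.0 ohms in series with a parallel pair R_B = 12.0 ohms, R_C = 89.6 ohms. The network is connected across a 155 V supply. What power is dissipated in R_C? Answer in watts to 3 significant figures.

3.50 W

Collapse R_B‖R_C to a single equivalent, reducing the network to two series elements.
R_p = (12.0×89.6)/(12.0+89.6) = 10.58 Ω
R_total = 82.0 + 10.58 = 92.58 Ω
I = V / R_total = 155 / 92.58 = 1.674 A
Voltage across the parallel pair: V_p = I × R_p = 1.674 × 10.58 = 17.72 V
With V_p across R_C, its power is V_p²/R_C.
P_R_C = (17.72)² / 89.6 = 3.503 W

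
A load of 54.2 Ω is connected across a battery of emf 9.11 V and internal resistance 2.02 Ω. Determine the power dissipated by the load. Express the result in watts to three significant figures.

With r and R in series, I = ε/(r+R); the load dissipates I²R.
I = ε / (r + R) = 9.11 / (2.02 + 54.2) = 0.1620 A
P_load = I² R = (0.1620)² × 54.2 = 1.423 W

1.42 W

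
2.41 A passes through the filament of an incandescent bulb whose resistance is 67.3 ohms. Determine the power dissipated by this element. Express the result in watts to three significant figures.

391 W

The current through and the resistance of the element are both given; use P = I²R.
P = (2.410 A)² × 67.3 Ω = 390.9 W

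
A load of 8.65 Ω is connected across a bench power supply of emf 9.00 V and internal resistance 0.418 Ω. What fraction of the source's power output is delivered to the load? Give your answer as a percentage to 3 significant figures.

95.4 %

The source delivers εI, of which I²R reaches the load and I²r is lost; since I is common, η = R/(R+r).
η = R / (R + r) = 8.65 / (8.65 + 0.418) = 0.9539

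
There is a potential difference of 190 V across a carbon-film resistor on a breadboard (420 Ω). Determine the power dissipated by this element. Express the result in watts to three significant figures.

With V across and R both known, P = V²/R gives the dissipation directly.
P = (190 V)² / 420 Ω = 85.95 W

86.0 W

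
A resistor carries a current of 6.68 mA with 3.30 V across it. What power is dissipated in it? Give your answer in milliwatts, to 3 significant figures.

22.0 mW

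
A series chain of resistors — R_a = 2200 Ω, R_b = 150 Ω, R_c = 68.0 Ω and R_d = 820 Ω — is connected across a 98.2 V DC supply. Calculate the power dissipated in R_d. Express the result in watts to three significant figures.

Since the resistors are in series they all carry the loop current I = V/R_total; the power in any one is I²R.
R_total = 2200 + 150 + 68.0 + 820 = 3238 Ω
I = V / R_total = 98.2 / 3238 = 0.03033 A
P_R_d = I² × R_d = (0.03033)² × 820 = 0.7542 W

0.754 W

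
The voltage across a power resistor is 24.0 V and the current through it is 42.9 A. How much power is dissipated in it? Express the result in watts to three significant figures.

1030 W

V and I are known directly — P = V I, no intermediate step needed.
P = 24.0 V × 42.90 A = 1030 W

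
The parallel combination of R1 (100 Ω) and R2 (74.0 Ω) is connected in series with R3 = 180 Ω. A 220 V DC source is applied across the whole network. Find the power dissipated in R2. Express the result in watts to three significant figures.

Reduce the parallel combination to a single R_p; the circuit then becomes R_p in series with the remaining resistor.
R_p = (100×74.0)/(100+74.0) = 42.53 Ω
R_total = R_p + 180 = 42.53 + 180 = 222.5 Ω
I = V / R_total = 220 / 222.5 = 0.9886 A
Voltage across the parallel pair: V_p = I × R_p = 0.9886 × 42.53 = 42.05 V
R2 sits across V_p; its power is V_p²/R.
P_R2 = (42.05)² / 74.0 = 23.89 W

23.9 W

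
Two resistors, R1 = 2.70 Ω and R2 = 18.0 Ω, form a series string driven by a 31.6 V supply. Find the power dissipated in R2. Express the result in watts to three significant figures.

Every series element carries the same I. Get I from the total resistance, then P = I² × R2.
R_total = 2.70 + 18.0 = 20.70 Ω
I = V / R_total = 31.6 / 20.70 = 1.527 A
P_R2 = I² × R2 = (1.527)² × 18.0 = 41.95 W

41.9 W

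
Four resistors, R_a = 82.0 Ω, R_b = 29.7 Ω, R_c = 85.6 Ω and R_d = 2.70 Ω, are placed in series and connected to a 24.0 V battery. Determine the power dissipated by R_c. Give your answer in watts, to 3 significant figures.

1.23 W

Since the resistors are in series they all carry the loop current I = V/R_total; the power in any one is I²R.
R_total = 82.0 + 29.7 + 85.6 + 2.70 = 200.0 Ω
I = V / R_total = 24.0 / 200.0 = 0.1200 A
P_R_c = I² × R_c = (0.1200)² × 85.6 = 1.233 W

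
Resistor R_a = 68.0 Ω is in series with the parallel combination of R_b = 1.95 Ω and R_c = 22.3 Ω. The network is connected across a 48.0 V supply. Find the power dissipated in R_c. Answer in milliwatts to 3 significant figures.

68.2 mW

Reduce the parallel pair to R_p first; the network is then a simple series string.
R_p = (1.95×22.3)/(1.95+22.3) = 1.793 Ω
R_total = 68.0 + 1.793 = 69.79 Ω
I = V / R_total = 48.0 / 69.79 = 0.6877 A
Voltage across the parallel pair: V_p = I × R_p = 0.6877 × 1.793 = 1.233 V
R_c sees V_p directly, so P = V_p² / R_c.
P_R_c = (1.233)² / 22.3 = 0.06820 W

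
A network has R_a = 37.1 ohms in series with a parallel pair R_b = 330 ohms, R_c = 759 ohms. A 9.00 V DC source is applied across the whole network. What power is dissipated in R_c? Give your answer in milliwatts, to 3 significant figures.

79.1 mW

First combine the parallel branches into one equivalent R_p, then R_a + R_p is a series pair.
R_p = (330×759)/(330+759) = 230.0 Ω
R_total = 37.1 + 230.0 = 267.1 Ω
I = V / R_total = 9.00 / 267.1 = 0.03370 A
Voltage across the parallel pair: V_p = I × R_p = 0.03370 × 230.0 = 7.750 V
R_c sees V_p directly, so P = V_p² / R_c.
P_R_c = (7.750)² / 759 = 0.07913 W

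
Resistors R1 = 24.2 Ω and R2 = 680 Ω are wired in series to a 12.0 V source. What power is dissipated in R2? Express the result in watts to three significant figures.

0.197 W

Since the resistors are in series they all carry the loop current I = V/R_total; the power in any one is I²R.
R_total = 24.2 + 680 = 704.2 Ω
I = V / R_total = 12.0 / 704.2 = 0.01704 A
P_R2 = I² × R2 = (0.01704)² × 680 = 0.1975 W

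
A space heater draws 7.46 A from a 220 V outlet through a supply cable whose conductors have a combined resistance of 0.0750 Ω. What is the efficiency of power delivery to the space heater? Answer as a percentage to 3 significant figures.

99.7 %

The supply cable carries the full 7.46 A.
P_line = I² R_line = (7.460)² × 0.0750 = 4.174 W
P_source = V I = 220 × 7.460 = 1641 W; P_load = 1637 W
η = P_load / P_source = 1637 / 1641 = 0.9975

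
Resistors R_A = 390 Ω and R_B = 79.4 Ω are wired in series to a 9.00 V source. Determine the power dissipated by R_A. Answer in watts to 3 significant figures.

Since the resistors are in series they all carry the loop current I = V/R_total; the power in any one is I²R.
R_total = 390 + 79.4 = 469.4 Ω
I = V / R_total = 9.00 / 469.4 = 0.01917 A
P_R_A = I² × R_A = (0.01917)² × 390 = 0.1434 W

0.143 W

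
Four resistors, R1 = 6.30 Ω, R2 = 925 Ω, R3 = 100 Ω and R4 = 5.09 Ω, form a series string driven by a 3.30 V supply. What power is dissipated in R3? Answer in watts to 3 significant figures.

0.00101 W

The current is common to all series resistors; compute it, then apply P = I²R for the target.
R_total = 6.30 + 925 + 100 + 5.09 = 1036 Ω
I = V / R_total = 3.30 / 1036 = 0.003184 A
P_R3 = I² × R3 = (0.003184)² × 100 = 0.001014 W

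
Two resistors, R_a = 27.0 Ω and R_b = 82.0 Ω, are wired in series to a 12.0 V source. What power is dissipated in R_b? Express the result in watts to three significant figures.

0.994 W

Since the resistors are in series they all carry the loop current I = V/R_total; the power in any one is I²R.
R_total = 27.0 + 82.0 = 109.0 Ω
I = V / R_total = 12.0 / 109.0 = 0.1101 A
P_R_b = I² × R_b = (0.1101)² × 82.0 = 0.9939 W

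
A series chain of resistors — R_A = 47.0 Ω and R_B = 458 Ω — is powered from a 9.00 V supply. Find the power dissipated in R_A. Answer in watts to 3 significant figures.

0.0149 W

Since the resistors are in series they all carry the loop current I = V/R_total; the power in any one is I²R.
R_total = 47.0 + 458 = 505.0 Ω
I = V / R_total = 9.00 / 505.0 = 0.01782 A
P_R_A = I² × R_A = (0.01782)² × 47.0 = 0.01493 W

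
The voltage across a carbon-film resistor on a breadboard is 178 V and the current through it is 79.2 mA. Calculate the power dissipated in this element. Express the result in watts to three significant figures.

14.1 W

With V and I both given, power follows immediately from P = V I.
P = 178 V × 0.07920 A = 14.10 W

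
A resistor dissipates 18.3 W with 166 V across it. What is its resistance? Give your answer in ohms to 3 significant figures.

From P = V I = I²R = V²/R, with the two given quantities we get R = V² / P.
R = (166)² / 18.3 = 1506 Ω

1510 Ω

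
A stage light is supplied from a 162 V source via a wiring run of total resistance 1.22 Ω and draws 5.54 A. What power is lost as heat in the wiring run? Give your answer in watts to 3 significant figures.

37.4 W

Only the current and the line resistance are needed for the I²R loss.
The wiring run carries the full 5.54 A.
P_line = I² R_line = (5.540)² × 1.22 = 37.44 W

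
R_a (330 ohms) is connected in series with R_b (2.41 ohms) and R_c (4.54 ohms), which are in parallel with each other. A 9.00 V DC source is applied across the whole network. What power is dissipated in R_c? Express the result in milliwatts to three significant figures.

0.402 mW

First combine the parallel branches into one equivalent R_p, then R_a + R_p is a series pair.
R_p = (2.41×4.54)/(2.41+4.54) = 1.574 Ω
R_total = 330 + 1.574 = 331.6 Ω
I = V / R_total = 9.00 / 331.6 = 0.02714 A
Voltage across the parallel pair: V_p = I × R_p = 0.02714 × 1.574 = 0.04273 V
R_c is across V_p, so use P = V²/R for that branch.
P_R_c = (0.04273)² / 4.54 = 0.0004022 W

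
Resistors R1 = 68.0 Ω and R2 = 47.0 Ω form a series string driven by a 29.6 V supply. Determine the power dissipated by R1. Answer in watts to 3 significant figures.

Since the resistors are in series they all carry the loop current I = V/R_total; the power in any one is I²R.
R_total = 68.0 + 47.0 = 115.0 Ω
I = V / R_total = 29.6 / 115.0 = 0.2574 A
P_R1 = I² × R1 = (0.2574)² × 68.0 = 4.505 W

4.51 W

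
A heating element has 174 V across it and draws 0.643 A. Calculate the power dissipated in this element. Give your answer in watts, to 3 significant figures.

V and I are known directly — P = V I, no intermediate step needed.
P = 174 V × 0.6430 A = 111.9 W

112 W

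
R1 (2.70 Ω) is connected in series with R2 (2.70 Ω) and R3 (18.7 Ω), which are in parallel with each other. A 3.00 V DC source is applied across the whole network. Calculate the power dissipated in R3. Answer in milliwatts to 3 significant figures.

Reduce the parallel pair to R_p first; the network is then a simple series string.
R_p = (2.70×18.7)/(2.70+18.7) = 2.359 Ω
R_total = 2.70 + 2.359 = 5.059 Ω
I = V / R_total = 3.00 / 5.059 = 0.5930 A
Voltage across the parallel pair: V_p = I × R_p = 0.5930 × 2.359 = 1.399 V
With V_p across R3, its power is V_p²/R3.
P_R3 = (1.399)² / 18.7 = 0.1047 W

105 mW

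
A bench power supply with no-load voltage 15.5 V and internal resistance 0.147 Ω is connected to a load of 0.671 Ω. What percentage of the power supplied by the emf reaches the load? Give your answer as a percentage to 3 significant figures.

82.0 %

The source delivers εI, of which I²R reaches the load and I²r is lost; since I is common, η = R/(R+r).
η = R / (R + r) = 0.671 / (0.671 + 0.147) = 0.8203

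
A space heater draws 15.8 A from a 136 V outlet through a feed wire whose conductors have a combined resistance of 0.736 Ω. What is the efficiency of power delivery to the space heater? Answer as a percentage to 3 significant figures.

91.4 %

The feed wire carries the full 15.8 A.
P_line = I² R_line = (15.80)² × 0.736 = 183.7 W
P_source = V I = 136 × 15.80 = 2149 W; P_load = 1965 W
η = P_load / P_source = 1965 / 2149 = 0.9145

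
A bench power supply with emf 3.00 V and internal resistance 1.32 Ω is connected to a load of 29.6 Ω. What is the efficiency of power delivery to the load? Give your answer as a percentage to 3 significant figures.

95.7 %

η = P_load/(P_load+P_int) = I²R/(I²R+I²r) = R/(R+r) — the I² cancels for series elements.
η = R / (R + r) = 29.6 / (29.6 + 1.32) = 0.9573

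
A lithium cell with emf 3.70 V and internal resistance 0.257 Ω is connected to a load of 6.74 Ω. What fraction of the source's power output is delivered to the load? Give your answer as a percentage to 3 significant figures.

The source delivers εI, of which I²R reaches the load and I²r is lost; since I is common, η = R/(R+r).
η = R / (R + r) = 6.74 / (6.74 + 0.257) = 0.9633

96.3 %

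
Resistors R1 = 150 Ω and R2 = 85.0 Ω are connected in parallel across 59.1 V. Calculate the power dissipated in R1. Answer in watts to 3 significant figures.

23.3 W

Parallel branches share the same voltage; P = V²/R gives the branch power in one step.
P_R1 = V² / R1 = (59.1)² / 150 Ω = 23.29 W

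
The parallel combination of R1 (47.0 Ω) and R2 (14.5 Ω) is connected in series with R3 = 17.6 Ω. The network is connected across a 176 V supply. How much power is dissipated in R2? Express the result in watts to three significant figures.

319 W

First find R_p for the parallel pair, then treat R_p + R3 as a series loop.
R_p = (47.0×14.5)/(47.0+14.5) = 11.08 Ω
R_total = R_p + 17.6 = 11.08 + 17.6 = 28.68 Ω
I = V / R_total = 176 / 28.68 = 6.136 A
Voltage across the parallel pair: V_p = I × R_p = 6.136 × 11.08 = 68.00 V
Use P = V²/R for R2 with V = V_p.
P_R2 = (68.00)² / 14.5 = 318.9 W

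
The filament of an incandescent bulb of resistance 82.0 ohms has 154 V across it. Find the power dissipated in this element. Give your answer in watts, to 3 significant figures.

We know the drop across the element and its resistance — P = V²/R, one step.
P = (154 V)² / 82.0 Ω = 289.2 W

289 W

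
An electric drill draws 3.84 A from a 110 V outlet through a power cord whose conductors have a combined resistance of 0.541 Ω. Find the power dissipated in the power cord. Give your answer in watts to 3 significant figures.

7.98 W

Only the current and the line resistance are needed for the I²R loss.
The power cord carries the full 3.84 A.
P_line = I² R_line = (3.840)² × 0.541 = 7.977 W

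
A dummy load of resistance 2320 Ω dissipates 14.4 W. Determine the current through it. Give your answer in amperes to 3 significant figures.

0.0788 A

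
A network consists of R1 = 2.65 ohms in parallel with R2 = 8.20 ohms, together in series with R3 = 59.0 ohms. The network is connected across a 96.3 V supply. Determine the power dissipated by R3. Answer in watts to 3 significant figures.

First find R_p for the parallel pair, then treat R_p + R3 as a series loop.
R_p = (2.65×8.20)/(2.65+8.20) = 2.003 Ω
R_total = R_p + 59.0 = 2.003 + 59.0 = 61.00 Ω
I = V / R_total = 96.3 / 61.00 = 1.579 A
R3 carries the full series current, so P = I²R.
P_R3 = (1.579)² × 59.0 = 147.0 W

147 W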